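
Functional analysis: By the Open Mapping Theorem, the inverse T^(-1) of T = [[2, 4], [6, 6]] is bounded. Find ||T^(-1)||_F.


det(T) = 2*6 - 4*6 = -12
T^(-1) = (1/-12) * [[6, -4], [-6, 2]] = [[-0.5000, 0.3333], [0.5000, -0.1667]]
||T^(-1)||_F^2 = (-0.5000)^2 + 0.3333^2 + 0.5000^2 + (-0.1667)^2 = 0.6389
||T^(-1)||_F = sqrt(0.6389) = 0.7993

0.7993


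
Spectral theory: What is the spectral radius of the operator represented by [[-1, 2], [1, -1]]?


For a 2x2 matrix, eigenvalues satisfy lambda^2 - (trace)*lambda + det = 0
trace = -1 + -1 = -2
det = -1*-1 - 2*1 = -1
discriminant = (-2)^2 - 4*(-1) = 8
spectral radius = max |eigenvalue| = 2.4142

2.4142


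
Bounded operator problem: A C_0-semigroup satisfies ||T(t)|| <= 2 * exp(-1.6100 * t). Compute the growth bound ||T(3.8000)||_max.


||T(3.8000)|| <= 2 * exp(-1.6100 * 3.8000)
= 2 * exp(-6.1180)
= 2 * 0.0022
= 0.0044

0.0044


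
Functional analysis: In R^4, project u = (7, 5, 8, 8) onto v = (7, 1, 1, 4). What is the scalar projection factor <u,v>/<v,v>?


Computing <u,v> = 7*7 + 5*1 + 8*1 + 8*4 = 94
Computing <v,v> = 7^2 + 1^2 + 1^2 + 4^2 = 67
Projection coefficient = 94/67 = 1.4030

1.4030


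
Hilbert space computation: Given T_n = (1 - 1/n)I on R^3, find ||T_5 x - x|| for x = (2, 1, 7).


T_5 x - x = (1 - 1/5)x - x = -x/5
||x|| = sqrt(54) = 7.3485
||T_5 x - x|| = ||x||/5 = 7.3485/5 = 1.4697

1.4697


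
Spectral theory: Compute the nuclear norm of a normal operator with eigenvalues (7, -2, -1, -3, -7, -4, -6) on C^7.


For a normal operator, singular values equal |eigenvalues|.
Trace norm = sum |lambda_i| = 7 + 2 + 1 + 3 + 7 + 4 + 6
= 30

30


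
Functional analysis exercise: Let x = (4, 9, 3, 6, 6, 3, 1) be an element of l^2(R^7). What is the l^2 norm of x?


The l^2 norm = (sum |x_i|^2)^(1/2)
Sum of 2th powers = 16 + 81 + 9 + 36 + 36 + 9 + 1 = 188
||x||_2 = (188)^(1/2) = 13.7113

13.7113


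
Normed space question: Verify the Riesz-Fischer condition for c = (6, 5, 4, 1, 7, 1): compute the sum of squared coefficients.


sum |c_n|^2 = 6^2 + 5^2 + 4^2 + 1^2 + 7^2 + 1^2
= 36 + 25 + 16 + 1 + 49 + 1
= 128

128


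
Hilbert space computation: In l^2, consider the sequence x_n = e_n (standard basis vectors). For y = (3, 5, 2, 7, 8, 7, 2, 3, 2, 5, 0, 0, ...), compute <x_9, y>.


x_9 = e_9 is the standard basis vector with 1 in position 9.
<x_9, y> = y_9 = 2
As n -> infinity, <x_n, y> -> 0, confirming weak convergence of (x_n) to 0.

2


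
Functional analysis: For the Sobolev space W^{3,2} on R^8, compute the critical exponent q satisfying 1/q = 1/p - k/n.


Using the Sobolev embedding formula: 1/q = 1/p - k/n
1/q = 1/2 - 3/8 = 1/8
q = 1/(1/8) = 8

8.0000


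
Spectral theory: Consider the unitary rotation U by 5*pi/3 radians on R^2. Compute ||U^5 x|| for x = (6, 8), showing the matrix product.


U is a rotation by theta = 5*pi/3
U^5 = rotation by 5*theta = 25*pi/3 = 1*pi/3 (mod 2*pi)
cos(1*pi/3) = 0.5000, sin(1*pi/3) = 0.8660
U^5 x = (0.5000 * 6 - 0.8660 * 8, 0.8660 * 6 + 0.5000 * 8)
= (-3.9282, 9.1962)
||U^5 x|| = sqrt((-3.9282)^2 + 9.1962^2) = sqrt(100.0000) = 10.0000

10.0000


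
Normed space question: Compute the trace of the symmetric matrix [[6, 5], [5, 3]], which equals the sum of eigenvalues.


For a self-adjoint (symmetric) matrix, the eigenvalues are real.
The sum of eigenvalues equals the trace of the matrix.
trace = 6 + 3 = 9

9


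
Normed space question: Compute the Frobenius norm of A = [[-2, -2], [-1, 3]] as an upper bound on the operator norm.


||A||_F^2 = sum a_ij^2
= (-2)^2 + (-2)^2 + (-1)^2 + 3^2
= 4 + 4 + 1 + 9 = 18
||A||_F = sqrt(18) = 4.2426

4.2426


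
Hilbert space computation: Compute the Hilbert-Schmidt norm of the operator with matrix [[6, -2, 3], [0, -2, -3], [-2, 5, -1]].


The Hilbert-Schmidt norm is sqrt(sum of squares of all entries).
Sum of squares = 6^2 + (-2)^2 + 3^2 + 0^2 + (-2)^2 + (-3)^2 + (-2)^2 + 5^2 + (-1)^2
= 36 + 4 + 9 + 0 + 4 + 9 + 4 + 25 + 1 = 92
||T||_HS = sqrt(92) = 9.5917

9.5917


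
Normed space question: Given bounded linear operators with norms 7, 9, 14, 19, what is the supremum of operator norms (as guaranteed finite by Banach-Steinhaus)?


By the Uniform Boundedness Principle, the supremum of norms is finite.
sup_k ||T_k|| = max(7, 9, 14, 19) = 19

19


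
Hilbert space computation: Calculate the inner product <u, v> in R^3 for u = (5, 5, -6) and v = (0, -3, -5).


Computing the standard inner product <u, v> = sum u_i * v_i
= 5*0 + 5*-3 + -6*-5
= 0 + -15 + 30
= 15

15


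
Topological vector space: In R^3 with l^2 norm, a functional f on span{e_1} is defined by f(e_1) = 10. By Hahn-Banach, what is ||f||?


The norm of f is given by ||f|| = sup_{||x||=1} |f(x)|.
On span{e_1}, ||e_1|| = 1, so ||f|| = |f(e_1)| / ||e_1||
= |10| / 1 = 10.0000

10.0000


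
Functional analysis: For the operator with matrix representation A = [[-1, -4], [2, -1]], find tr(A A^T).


trace(A * A^T) = sum of squares of all entries
= (-1)^2 + (-4)^2 + 2^2 + (-1)^2
= 1 + 16 + 4 + 1
= 22

22


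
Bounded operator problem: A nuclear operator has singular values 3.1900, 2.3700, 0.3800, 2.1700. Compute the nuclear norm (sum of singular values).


The nuclear norm is the sum of all singular values.
||T||_1 = 3.1900 + 2.3700 + 0.3800 + 2.1700
= 8.1100

8.1100


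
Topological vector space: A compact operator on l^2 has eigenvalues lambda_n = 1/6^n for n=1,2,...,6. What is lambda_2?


The eigenvalue formula gives lambda_2 = 1/6^2
= 1/36
= 0.0278

0.0278


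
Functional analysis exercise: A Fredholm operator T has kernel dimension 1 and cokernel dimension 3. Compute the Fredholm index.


The Fredholm index is defined as ind(T) = dim(ker T) - dim(coker T)
= 1 - 3
= -2

-2


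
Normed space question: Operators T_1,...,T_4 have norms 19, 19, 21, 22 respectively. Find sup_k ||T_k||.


By the Uniform Boundedness Principle, the supremum of norms is finite.
sup_k ||T_k|| = max(19, 19, 21, 22) = 22

22


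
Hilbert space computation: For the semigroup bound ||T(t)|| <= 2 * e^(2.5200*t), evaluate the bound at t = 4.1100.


||T(4.1100)|| <= 2 * exp(2.5200 * 4.1100)
= 2 * exp(10.3572)
= 2 * 31482.9057
= 62965.8113

62965.8113


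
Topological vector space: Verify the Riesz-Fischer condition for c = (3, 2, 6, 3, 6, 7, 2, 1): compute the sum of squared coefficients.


sum |c_n|^2 = 3^2 + 2^2 + 6^2 + 3^2 + 6^2 + 7^2 + 2^2 + 1^2
= 9 + 4 + 36 + 9 + 36 + 49 + 4 + 1
= 148

148


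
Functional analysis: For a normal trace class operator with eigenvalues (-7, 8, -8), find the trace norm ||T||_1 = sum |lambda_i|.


For a normal operator, singular values equal |eigenvalues|.
Trace norm = sum |lambda_i| = 7 + 8 + 8
= 23

23


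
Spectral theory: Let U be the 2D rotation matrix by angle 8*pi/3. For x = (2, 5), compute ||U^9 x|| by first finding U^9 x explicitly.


U is a rotation by theta = 8*pi/3
U^9 = rotation by 9*theta = 72*pi/3 = 0*pi/3 (mod 2*pi)
cos(0*pi/3) = 1.0000, sin(0*pi/3) = 0.0000
U^9 x = (1.0000 * 2 - 0.0000 * 5, 0.0000 * 2 + 1.0000 * 5)
= (2.0000, 5.0000)
||U^9 x|| = sqrt(2.0000^2 + 5.0000^2) = sqrt(29.0000) = 5.3852

5.3852


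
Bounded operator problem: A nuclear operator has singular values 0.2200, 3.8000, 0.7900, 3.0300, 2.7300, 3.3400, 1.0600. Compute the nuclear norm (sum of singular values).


The nuclear norm is the sum of all singular values.
||T||_1 = 0.2200 + 3.8000 + 0.7900 + 3.0300 + 2.7300 + 3.3400 + 1.0600
= 14.9700

14.9700


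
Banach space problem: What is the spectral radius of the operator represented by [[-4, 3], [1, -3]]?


For a 2x2 matrix, eigenvalues satisfy lambda^2 - (trace)*lambda + det = 0
trace = -4 + -3 = -7
det = -4*-3 - 3*1 = 9
discriminant = (-7)^2 - 4*(9) = 13
spectral radius = max |eigenvalue| = 5.3028

5.3028


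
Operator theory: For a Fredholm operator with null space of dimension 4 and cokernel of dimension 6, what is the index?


The Fredholm index is defined as ind(T) = dim(ker T) - dim(coker T)
= 4 - 6
= -2

-2


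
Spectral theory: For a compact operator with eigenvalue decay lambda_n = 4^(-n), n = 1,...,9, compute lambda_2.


The eigenvalue formula gives lambda_2 = 1/4^2
= 1/16
= 0.0625

0.0625


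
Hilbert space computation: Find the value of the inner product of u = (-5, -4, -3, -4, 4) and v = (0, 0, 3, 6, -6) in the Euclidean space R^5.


Computing the standard inner product <u, v> = sum u_i * v_i
= -5*0 + -4*0 + -3*3 + -4*6 + 4*-6
= 0 + 0 + -9 + -24 + -24
= -57

-57


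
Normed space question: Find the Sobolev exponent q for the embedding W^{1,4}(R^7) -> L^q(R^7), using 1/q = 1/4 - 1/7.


Using the Sobolev embedding formula: 1/q = 1/p - k/n
1/q = 1/4 - 1/7 = 3/28
q = 1/(3/28) = 28/3 = 9.3333

9.3333


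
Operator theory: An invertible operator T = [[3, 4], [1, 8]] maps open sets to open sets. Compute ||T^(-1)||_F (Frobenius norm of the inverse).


det(T) = 3*8 - 4*1 = 20
T^(-1) = (1/20) * [[8, -4], [-1, 3]] = [[0.4000, -0.2000], [-0.0500, 0.1500]]
||T^(-1)||_F^2 = 0.4000^2 + (-0.2000)^2 + (-0.0500)^2 + 0.1500^2 = 0.2250
||T^(-1)||_F = sqrt(0.2250) = 0.4743

0.4743


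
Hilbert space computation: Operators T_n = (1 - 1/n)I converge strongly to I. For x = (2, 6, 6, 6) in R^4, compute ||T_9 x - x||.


T_9 x - x = (1 - 1/9)x - x = -x/9
||x|| = sqrt(112) = 10.5830
||T_9 x - x|| = ||x||/9 = 10.5830/9 = 1.1759

1.1759


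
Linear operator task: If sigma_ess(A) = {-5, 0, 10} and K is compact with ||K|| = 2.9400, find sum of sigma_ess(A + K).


By Weyl's theorem, the essential spectrum is invariant under compact perturbations.
sigma_ess(A + K) = sigma_ess(A) = {-5, 0, 10}
Sum = -5 + 0 + 10 = 5

5


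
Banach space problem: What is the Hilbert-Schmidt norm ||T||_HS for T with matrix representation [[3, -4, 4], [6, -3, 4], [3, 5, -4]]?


The Hilbert-Schmidt norm is sqrt(sum of squares of all entries).
Sum of squares = 3^2 + (-4)^2 + 4^2 + 6^2 + (-3)^2 + 4^2 + 3^2 + 5^2 + (-4)^2
= 9 + 16 + 16 + 36 + 9 + 16 + 9 + 25 + 16 = 152
||T||_HS = sqrt(152) = 12.3288

12.3288


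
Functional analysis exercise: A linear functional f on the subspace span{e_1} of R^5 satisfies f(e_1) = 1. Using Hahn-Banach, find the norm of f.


The norm of f is given by ||f|| = sup_{||x||=1} |f(x)|.
On span{e_1}, ||e_1|| = 1, so ||f|| = |f(e_1)| / ||e_1||
= |1| / 1 = 1.0000

1.0000


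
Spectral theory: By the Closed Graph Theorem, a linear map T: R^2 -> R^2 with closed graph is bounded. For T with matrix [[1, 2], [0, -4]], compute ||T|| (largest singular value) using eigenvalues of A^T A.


A^T A = [[1, 2], [2, 20]]
trace(A^T A) = 21, det(A^T A) = 16
discriminant = 21^2 - 4*16 = 377
Largest eigenvalue of A^T A = (trace + sqrt(disc))/2 = 20.2082
||T|| = sqrt(20.2082) = 4.4954

4.4954


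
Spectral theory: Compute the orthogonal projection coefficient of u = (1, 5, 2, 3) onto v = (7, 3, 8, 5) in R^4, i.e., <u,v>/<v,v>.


Computing <u,v> = 1*7 + 5*3 + 2*8 + 3*5 = 53
Computing <v,v> = 7^2 + 3^2 + 8^2 + 5^2 = 147
Projection coefficient = 53/147 = 0.3605

0.3605


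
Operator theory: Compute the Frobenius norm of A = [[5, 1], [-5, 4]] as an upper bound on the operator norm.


||A||_F^2 = sum a_ij^2
= 5^2 + 1^2 + (-5)^2 + 4^2
= 25 + 1 + 25 + 16 = 67
||A||_F = sqrt(67) = 8.1854

8.1854


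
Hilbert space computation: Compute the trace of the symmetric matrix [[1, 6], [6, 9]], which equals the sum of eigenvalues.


For a self-adjoint (symmetric) matrix, the eigenvalues are real.
The sum of eigenvalues equals the trace of the matrix.
trace = 1 + 9 = 10

10


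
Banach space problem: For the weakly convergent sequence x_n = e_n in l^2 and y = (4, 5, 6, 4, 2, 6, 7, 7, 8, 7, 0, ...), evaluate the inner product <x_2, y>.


x_2 = e_2 is the standard basis vector with 1 in position 2.
<x_2, y> = y_2 = 5
As n -> infinity, <x_n, y> -> 0, confirming weak convergence of (x_n) to 0.

5


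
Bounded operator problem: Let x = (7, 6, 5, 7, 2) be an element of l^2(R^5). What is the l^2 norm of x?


The l^2 norm = (sum |x_i|^2)^(1/2)
Sum of 2th powers = 49 + 36 + 25 + 49 + 4 = 163
||x||_2 = (163)^(1/2) = 12.7671

12.7671


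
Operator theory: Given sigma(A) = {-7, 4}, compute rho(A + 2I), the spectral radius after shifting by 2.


Spectrum of A + 2I = {-5, 6}
Spectral radius = max |lambda| over the shifted spectrum
= max(5, 6) = 6

6


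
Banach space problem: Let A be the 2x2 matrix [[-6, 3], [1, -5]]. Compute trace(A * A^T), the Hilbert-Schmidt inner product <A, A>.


trace(A * A^T) = sum of squares of all entries
= (-6)^2 + 3^2 + 1^2 + (-5)^2
= 36 + 9 + 1 + 25
= 71

71


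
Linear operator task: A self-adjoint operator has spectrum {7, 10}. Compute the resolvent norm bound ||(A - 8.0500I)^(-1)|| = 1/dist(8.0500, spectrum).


dist(8.0500, {7, 10}) = min(|8.0500 - 7|, |8.0500 - 10|)
= min(1.0500, 1.9500) = 1.0500
Resolvent bound = 1/1.0500 = 0.9524

0.9524


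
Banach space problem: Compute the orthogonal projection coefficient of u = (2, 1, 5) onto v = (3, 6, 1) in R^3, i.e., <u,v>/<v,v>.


Computing <u,v> = 2*3 + 1*6 + 5*1 = 17
Computing <v,v> = 3^2 + 6^2 + 1^2 = 46
Projection coefficient = 17/46 = 0.3696

0.3696


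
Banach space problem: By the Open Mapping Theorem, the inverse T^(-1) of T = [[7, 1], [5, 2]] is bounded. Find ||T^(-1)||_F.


det(T) = 7*2 - 1*5 = 9
T^(-1) = (1/9) * [[2, -1], [-5, 7]] = [[0.2222, -0.1111], [-0.5556, 0.7778]]
||T^(-1)||_F^2 = 0.2222^2 + (-0.1111)^2 + (-0.5556)^2 + 0.7778^2 = 0.9753
||T^(-1)||_F = sqrt(0.9753) = 0.9876

0.9876


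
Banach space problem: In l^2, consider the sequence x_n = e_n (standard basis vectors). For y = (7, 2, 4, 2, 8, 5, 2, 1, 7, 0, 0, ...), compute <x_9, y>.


x_9 = e_9 is the standard basis vector with 1 in position 9.
<x_9, y> = y_9 = 7
As n -> infinity, <x_n, y> -> 0, confirming weak convergence of (x_n) to 0.

7


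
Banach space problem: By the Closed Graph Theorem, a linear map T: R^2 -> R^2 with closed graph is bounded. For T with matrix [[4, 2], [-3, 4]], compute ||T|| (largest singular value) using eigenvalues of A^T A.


A^T A = [[25, -4], [-4, 20]]
trace(A^T A) = 45, det(A^T A) = 484
discriminant = 45^2 - 4*484 = 89
Largest eigenvalue of A^T A = (trace + sqrt(disc))/2 = 27.2170
||T|| = sqrt(27.2170) = 5.2170

5.2170


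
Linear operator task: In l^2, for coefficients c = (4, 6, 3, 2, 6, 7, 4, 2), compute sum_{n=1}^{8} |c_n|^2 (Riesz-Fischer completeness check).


sum |c_n|^2 = 4^2 + 6^2 + 3^2 + 2^2 + 6^2 + 7^2 + 4^2 + 2^2
= 16 + 36 + 9 + 4 + 36 + 49 + 16 + 4
= 170

170


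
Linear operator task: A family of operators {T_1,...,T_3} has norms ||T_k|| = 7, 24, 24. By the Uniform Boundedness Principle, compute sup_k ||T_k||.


By the Uniform Boundedness Principle, the supremum of norms is finite.
sup_k ||T_k|| = max(7, 24, 24) = 24

24


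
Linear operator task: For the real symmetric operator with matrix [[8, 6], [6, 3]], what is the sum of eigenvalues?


For a self-adjoint (symmetric) matrix, the eigenvalues are real.
The sum of eigenvalues equals the trace of the matrix.
trace = 8 + 3 = 11

11


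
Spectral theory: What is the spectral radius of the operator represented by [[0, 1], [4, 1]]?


For a 2x2 matrix, eigenvalues satisfy lambda^2 - (trace)*lambda + det = 0
trace = 0 + 1 = 1
det = 0*1 - 1*4 = -4
discriminant = 1^2 - 4*(-4) = 17
spectral radius = max |eigenvalue| = 2.5616

2.5616


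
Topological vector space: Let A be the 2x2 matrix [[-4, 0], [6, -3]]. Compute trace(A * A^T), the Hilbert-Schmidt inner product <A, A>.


trace(A * A^T) = sum of squares of all entries
= (-4)^2 + 0^2 + 6^2 + (-3)^2
= 16 + 0 + 36 + 9
= 61

61


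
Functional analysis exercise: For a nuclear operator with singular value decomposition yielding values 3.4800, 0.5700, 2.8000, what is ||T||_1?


The nuclear norm is the sum of all singular values.
||T||_1 = 3.4800 + 0.5700 + 2.8000
= 6.8500

6.8500


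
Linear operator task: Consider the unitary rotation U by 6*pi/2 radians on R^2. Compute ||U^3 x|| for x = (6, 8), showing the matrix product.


U is a rotation by theta = 6*pi/2
U^3 = rotation by 3*theta = 18*pi/2 = 2*pi/2 (mod 2*pi)
cos(2*pi/2) = -1.0000, sin(2*pi/2) = 0.0000
U^3 x = (-1.0000 * 6 - 0.0000 * 8, 0.0000 * 6 + -1.0000 * 8)
= (-6.0000, -8.0000)
||U^3 x|| = sqrt((-6.0000)^2 + (-8.0000)^2) = sqrt(100.0000) = 10.0000

10.0000


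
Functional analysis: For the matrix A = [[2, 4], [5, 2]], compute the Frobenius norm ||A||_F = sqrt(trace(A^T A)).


||A||_F^2 = sum a_ij^2
= 2^2 + 4^2 + 5^2 + 2^2
= 4 + 16 + 25 + 4 = 49
||A||_F = sqrt(49) = 7.0000

7.0000


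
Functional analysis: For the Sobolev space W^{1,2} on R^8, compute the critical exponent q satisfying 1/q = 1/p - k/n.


Using the Sobolev embedding formula: 1/q = 1/p - k/n
1/q = 1/2 - 1/8 = 3/8
q = 1/(3/8) = 8/3 = 2.6667

2.6667


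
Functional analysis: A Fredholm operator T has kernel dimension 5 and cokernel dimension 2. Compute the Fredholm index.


The Fredholm index is defined as ind(T) = dim(ker T) - dim(coker T)
= 5 - 2
= 3

3


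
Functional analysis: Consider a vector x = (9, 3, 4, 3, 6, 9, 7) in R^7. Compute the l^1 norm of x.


The l^1 norm equals the sum of absolute values of all components.
||x||_1 = 9 + 3 + 4 + 3 + 6 + 9 + 7
= 41

41.0000


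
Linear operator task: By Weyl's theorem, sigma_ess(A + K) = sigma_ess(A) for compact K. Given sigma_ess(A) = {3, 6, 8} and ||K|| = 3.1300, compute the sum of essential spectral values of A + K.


By Weyl's theorem, the essential spectrum is invariant under compact perturbations.
sigma_ess(A + K) = sigma_ess(A) = {3, 6, 8}
Sum = 3 + 6 + 8 = 17

17


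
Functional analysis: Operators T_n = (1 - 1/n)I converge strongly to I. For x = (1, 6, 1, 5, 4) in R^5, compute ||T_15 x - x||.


T_15 x - x = (1 - 1/15)x - x = -x/15
||x|| = sqrt(79) = 8.8882
||T_15 x - x|| = ||x||/15 = 8.8882/15 = 0.5925

0.5925


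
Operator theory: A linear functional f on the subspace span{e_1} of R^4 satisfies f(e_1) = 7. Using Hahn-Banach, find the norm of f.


The norm of f is given by ||f|| = sup_{||x||=1} |f(x)|.
On span{e_1}, ||e_1|| = 1, so ||f|| = |f(e_1)| / ||e_1||
= |7| / 1 = 7.0000

7.0000


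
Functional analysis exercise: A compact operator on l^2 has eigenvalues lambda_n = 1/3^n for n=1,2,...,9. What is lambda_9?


The eigenvalue formula gives lambda_9 = 1/3^9
= 1/19683
= 5.0805e-05

5.0805e-05


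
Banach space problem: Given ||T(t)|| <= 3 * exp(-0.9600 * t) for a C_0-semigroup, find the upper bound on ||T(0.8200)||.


||T(0.8200)|| <= 3 * exp(-0.9600 * 0.8200)
= 3 * exp(-0.7872)
= 3 * 0.4551
= 1.3654

1.3654


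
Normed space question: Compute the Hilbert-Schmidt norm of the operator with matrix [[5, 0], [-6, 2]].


The Hilbert-Schmidt norm is sqrt(sum of squares of all entries).
Sum of squares = 5^2 + 0^2 + (-6)^2 + 2^2
= 25 + 0 + 36 + 4 = 65
||T||_HS = sqrt(65) = 8.0623

8.0623


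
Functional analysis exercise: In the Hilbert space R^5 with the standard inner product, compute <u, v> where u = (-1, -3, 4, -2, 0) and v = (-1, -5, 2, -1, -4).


Computing the standard inner product <u, v> = sum u_i * v_i
= -1*-1 + -3*-5 + 4*2 + -2*-1 + 0*-4
= 1 + 15 + 8 + 2 + 0
= 26

26


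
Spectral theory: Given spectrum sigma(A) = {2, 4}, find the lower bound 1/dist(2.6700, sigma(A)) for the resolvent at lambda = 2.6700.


dist(2.6700, {2, 4}) = min(|2.6700 - 2|, |2.6700 - 4|)
= min(0.6700, 1.3300) = 0.6700
Resolvent bound = 1/0.6700 = 1.4925

1.4925


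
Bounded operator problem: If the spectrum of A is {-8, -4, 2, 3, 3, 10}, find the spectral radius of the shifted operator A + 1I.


Spectrum of A + 1I = {-7, -3, 3, 4, 4, 11}
Spectral radius = max |lambda| over the shifted spectrum
= max(7, 3, 3, 4, 4, 11) = 11

11


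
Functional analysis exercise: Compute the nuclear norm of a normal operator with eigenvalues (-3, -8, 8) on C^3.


For a normal operator, singular values equal |eigenvalues|.
Trace norm = sum |lambda_i| = 3 + 8 + 8
= 19

19


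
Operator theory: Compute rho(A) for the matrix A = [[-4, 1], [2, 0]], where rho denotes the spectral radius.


For a 2x2 matrix, eigenvalues satisfy lambda^2 - (trace)*lambda + det = 0
trace = -4 + 0 = -4
det = -4*0 - 1*2 = -2
discriminant = (-4)^2 - 4*(-2) = 24
spectral radius = max |eigenvalue| = 4.4495

4.4495


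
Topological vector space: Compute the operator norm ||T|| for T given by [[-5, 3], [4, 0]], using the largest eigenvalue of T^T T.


A^T A = [[41, -15], [-15, 9]]
trace(A^T A) = 50, det(A^T A) = 144
discriminant = 50^2 - 4*144 = 1924
Largest eigenvalue of A^T A = (trace + sqrt(disc))/2 = 46.9317
||T|| = sqrt(46.9317) = 6.8507

6.8507


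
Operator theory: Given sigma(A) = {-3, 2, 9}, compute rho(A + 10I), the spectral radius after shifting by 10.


Spectrum of A + 10I = {7, 12, 19}
Spectral radius = max |lambda| over the shifted spectrum
= max(7, 12, 19) = 19

19


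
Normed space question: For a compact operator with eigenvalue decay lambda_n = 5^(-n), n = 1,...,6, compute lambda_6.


The eigenvalue formula gives lambda_6 = 1/5^6
= 1/15625
= 6.4000e-05

6.4000e-05


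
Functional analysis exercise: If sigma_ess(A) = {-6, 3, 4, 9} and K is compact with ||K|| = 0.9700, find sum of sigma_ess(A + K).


By Weyl's theorem, the essential spectrum is invariant under compact perturbations.
sigma_ess(A + K) = sigma_ess(A) = {-6, 3, 4, 9}
Sum = -6 + 3 + 4 + 9 = 10

10


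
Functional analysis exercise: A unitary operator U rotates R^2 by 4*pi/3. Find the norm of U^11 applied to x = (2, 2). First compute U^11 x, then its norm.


U is a rotation by theta = 4*pi/3
U^11 = rotation by 11*theta = 44*pi/3 = 2*pi/3 (mod 2*pi)
cos(2*pi/3) = -0.5000, sin(2*pi/3) = 0.8660
U^11 x = (-0.5000 * 2 - 0.8660 * 2, 0.8660 * 2 + -0.5000 * 2)
= (-2.7321, 0.7321)
||U^11 x|| = sqrt((-2.7321)^2 + 0.7321^2) = sqrt(8.0000) = 2.8284

2.8284


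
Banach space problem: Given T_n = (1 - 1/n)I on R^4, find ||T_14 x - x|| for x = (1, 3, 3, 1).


T_14 x - x = (1 - 1/14)x - x = -x/14
||x|| = sqrt(20) = 4.4721
||T_14 x - x|| = ||x||/14 = 4.4721/14 = 0.3194

0.3194


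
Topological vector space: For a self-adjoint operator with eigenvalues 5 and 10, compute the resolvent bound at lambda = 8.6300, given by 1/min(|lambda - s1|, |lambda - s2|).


dist(8.6300, {5, 10}) = min(|8.6300 - 5|, |8.6300 - 10|)
= min(3.6300, 1.3700) = 1.3700
Resolvent bound = 1/1.3700 = 0.7299

0.7299


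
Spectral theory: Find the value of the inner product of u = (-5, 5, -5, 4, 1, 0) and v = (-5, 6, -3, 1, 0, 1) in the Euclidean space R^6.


Computing the standard inner product <u, v> = sum u_i * v_i
= -5*-5 + 5*6 + -5*-3 + 4*1 + 1*0 + 0*1
= 25 + 30 + 15 + 4 + 0 + 0
= 74

74


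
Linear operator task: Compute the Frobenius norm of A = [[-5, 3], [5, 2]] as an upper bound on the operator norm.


||A||_F^2 = sum a_ij^2
= (-5)^2 + 3^2 + 5^2 + 2^2
= 25 + 9 + 25 + 4 = 63
||A||_F = sqrt(63) = 7.9373

7.9373


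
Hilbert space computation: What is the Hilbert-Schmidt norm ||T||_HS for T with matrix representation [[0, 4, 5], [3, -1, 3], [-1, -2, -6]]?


The Hilbert-Schmidt norm is sqrt(sum of squares of all entries).
Sum of squares = 0^2 + 4^2 + 5^2 + 3^2 + (-1)^2 + 3^2 + (-1)^2 + (-2)^2 + (-6)^2
= 0 + 16 + 25 + 9 + 1 + 9 + 1 + 4 + 36 = 101
||T||_HS = sqrt(101) = 10.0499

10.0499


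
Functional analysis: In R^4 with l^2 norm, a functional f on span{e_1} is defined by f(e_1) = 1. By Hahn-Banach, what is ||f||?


The norm of f is given by ||f|| = sup_{||x||=1} |f(x)|.
On span{e_1}, ||e_1|| = 1, so ||f|| = |f(e_1)| / ||e_1||
= |1| / 1 = 1.0000

1.0000


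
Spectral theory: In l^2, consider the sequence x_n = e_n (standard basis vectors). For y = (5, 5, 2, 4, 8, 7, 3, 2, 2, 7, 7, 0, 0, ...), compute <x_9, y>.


x_9 = e_9 is the standard basis vector with 1 in position 9.
<x_9, y> = y_9 = 2
As n -> infinity, <x_n, y> -> 0, confirming weak convergence of (x_n) to 0.

2


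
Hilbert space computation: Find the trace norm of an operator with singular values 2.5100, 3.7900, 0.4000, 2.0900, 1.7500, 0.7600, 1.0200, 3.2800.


The nuclear norm is the sum of all singular values.
||T||_1 = 2.5100 + 3.7900 + 0.4000 + 2.0900 + 1.7500 + 0.7600 + 1.0200 + 3.2800
= 15.6000

15.6000


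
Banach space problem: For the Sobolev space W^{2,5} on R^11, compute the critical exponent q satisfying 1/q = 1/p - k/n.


Using the Sobolev embedding formula: 1/q = 1/p - k/n
1/q = 1/5 - 2/11 = 1/55
q = 1/(1/55) = 55

55.0000


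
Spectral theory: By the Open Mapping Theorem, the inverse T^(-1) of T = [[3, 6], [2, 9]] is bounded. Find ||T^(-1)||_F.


det(T) = 3*9 - 6*2 = 15
T^(-1) = (1/15) * [[9, -6], [-2, 3]] = [[0.6000, -0.4000], [-0.1333, 0.2000]]
||T^(-1)||_F^2 = 0.6000^2 + (-0.4000)^2 + (-0.1333)^2 + 0.2000^2 = 0.5778
||T^(-1)||_F = sqrt(0.5778) = 0.7601

0.7601


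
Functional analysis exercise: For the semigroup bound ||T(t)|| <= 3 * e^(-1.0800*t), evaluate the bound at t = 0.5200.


||T(0.5200)|| <= 3 * exp(-1.0800 * 0.5200)
= 3 * exp(-0.5616)
= 3 * 0.5703
= 1.7109

1.7109


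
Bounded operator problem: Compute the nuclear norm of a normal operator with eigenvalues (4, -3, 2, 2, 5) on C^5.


For a normal operator, singular values equal |eigenvalues|.
Trace norm = sum |lambda_i| = 4 + 3 + 2 + 2 + 5
= 16

16


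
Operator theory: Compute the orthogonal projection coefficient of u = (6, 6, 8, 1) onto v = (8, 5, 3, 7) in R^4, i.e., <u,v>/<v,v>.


Computing <u,v> = 6*8 + 6*5 + 8*3 + 1*7 = 109
Computing <v,v> = 8^2 + 5^2 + 3^2 + 7^2 = 147
Projection coefficient = 109/147 = 0.7415

0.7415


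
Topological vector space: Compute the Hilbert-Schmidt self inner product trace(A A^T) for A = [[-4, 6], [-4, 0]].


trace(A * A^T) = sum of squares of all entries
= (-4)^2 + 6^2 + (-4)^2 + 0^2
= 16 + 36 + 16 + 0
= 68

68


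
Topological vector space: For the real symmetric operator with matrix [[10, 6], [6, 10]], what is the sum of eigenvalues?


For a self-adjoint (symmetric) matrix, the eigenvalues are real.
The sum of eigenvalues equals the trace of the matrix.
trace = 10 + 10 = 20

20


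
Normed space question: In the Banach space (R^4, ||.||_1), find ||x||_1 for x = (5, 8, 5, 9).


The l^1 norm equals the sum of absolute values of all components.
||x||_1 = 5 + 8 + 5 + 9
= 27

27.0000


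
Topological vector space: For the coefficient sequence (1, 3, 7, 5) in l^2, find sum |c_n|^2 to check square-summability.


sum |c_n|^2 = 1^2 + 3^2 + 7^2 + 5^2
= 1 + 9 + 49 + 25
= 84

84


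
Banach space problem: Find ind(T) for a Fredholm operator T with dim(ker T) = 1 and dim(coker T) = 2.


The Fredholm index is defined as ind(T) = dim(ker T) - dim(coker T)
= 1 - 2
= -1

-1


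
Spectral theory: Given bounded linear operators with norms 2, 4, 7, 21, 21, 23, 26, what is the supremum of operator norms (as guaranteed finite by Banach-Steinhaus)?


By the Uniform Boundedness Principle, the supremum of norms is finite.
sup_k ||T_k|| = max(2, 4, 7, 21, 21, 23, 26) = 26

26


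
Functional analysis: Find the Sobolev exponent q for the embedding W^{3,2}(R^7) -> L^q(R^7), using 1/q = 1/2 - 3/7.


Using the Sobolev embedding formula: 1/q = 1/p - k/n
1/q = 1/2 - 3/7 = 1/14
q = 1/(1/14) = 14

14.0000


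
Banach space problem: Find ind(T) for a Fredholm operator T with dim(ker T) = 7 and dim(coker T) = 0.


The Fredholm index is defined as ind(T) = dim(ker T) - dim(coker T)
= 7 - 0
= 7

7


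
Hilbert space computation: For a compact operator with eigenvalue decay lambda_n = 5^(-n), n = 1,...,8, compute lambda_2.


The eigenvalue formula gives lambda_2 = 1/5^2
= 1/25
= 0.0400

0.0400


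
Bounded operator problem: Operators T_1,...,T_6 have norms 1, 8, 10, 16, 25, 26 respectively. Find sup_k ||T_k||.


By the Uniform Boundedness Principle, the supremum of norms is finite.
sup_k ||T_k|| = max(1, 8, 10, 16, 25, 26) = 26

26


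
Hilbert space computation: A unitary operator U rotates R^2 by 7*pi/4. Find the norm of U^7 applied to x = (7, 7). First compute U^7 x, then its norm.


U is a rotation by theta = 7*pi/4
U^7 = rotation by 7*theta = 49*pi/4 = 1*pi/4 (mod 2*pi)
cos(1*pi/4) = 0.7071, sin(1*pi/4) = 0.7071
U^7 x = (0.7071 * 7 - 0.7071 * 7, 0.7071 * 7 + 0.7071 * 7)
= (0.0000, 9.8995)
||U^7 x|| = sqrt(0.0000^2 + 9.8995^2) = sqrt(98.0000) = 9.8995

9.8995


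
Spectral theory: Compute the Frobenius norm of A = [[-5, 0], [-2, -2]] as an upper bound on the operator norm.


||A||_F^2 = sum a_ij^2
= (-5)^2 + 0^2 + (-2)^2 + (-2)^2
= 25 + 0 + 4 + 4 = 33
||A||_F = sqrt(33) = 5.7446

5.7446


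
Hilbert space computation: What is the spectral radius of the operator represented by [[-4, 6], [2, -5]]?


For a 2x2 matrix, eigenvalues satisfy lambda^2 - (trace)*lambda + det = 0
trace = -4 + -5 = -9
det = -4*-5 - 6*2 = 8
discriminant = (-9)^2 - 4*(8) = 49
spectral radius = max |eigenvalue| = 8.0000

8.0000


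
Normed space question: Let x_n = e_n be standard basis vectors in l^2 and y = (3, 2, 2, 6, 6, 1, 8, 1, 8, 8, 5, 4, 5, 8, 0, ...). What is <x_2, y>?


x_2 = e_2 is the standard basis vector with 1 in position 2.
<x_2, y> = y_2 = 2
As n -> infinity, <x_n, y> -> 0, confirming weak convergence of (x_n) to 0.

2


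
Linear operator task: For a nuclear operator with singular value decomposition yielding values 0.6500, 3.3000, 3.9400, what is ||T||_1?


The nuclear norm is the sum of all singular values.
||T||_1 = 0.6500 + 3.3000 + 3.9400
= 7.8900

7.8900


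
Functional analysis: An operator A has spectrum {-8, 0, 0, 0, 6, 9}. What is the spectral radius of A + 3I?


Spectrum of A + 3I = {-5, 3, 3, 3, 9, 12}
Spectral radius = max |lambda| over the shifted spectrum
= max(5, 3, 3, 3, 9, 12) = 12

12


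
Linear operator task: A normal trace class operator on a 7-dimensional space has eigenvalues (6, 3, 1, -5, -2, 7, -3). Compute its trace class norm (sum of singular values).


For a normal operator, singular values equal |eigenvalues|.
Trace norm = sum |lambda_i| = 6 + 3 + 1 + 5 + 2 + 7 + 3
= 27

27


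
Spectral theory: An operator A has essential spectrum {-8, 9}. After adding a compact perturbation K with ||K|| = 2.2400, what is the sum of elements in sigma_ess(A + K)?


By Weyl's theorem, the essential spectrum is invariant under compact perturbations.
sigma_ess(A + K) = sigma_ess(A) = {-8, 9}
Sum = -8 + 9 = 1

1


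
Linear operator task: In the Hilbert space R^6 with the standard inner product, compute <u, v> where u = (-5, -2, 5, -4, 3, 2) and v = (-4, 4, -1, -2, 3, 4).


Computing the standard inner product <u, v> = sum u_i * v_i
= -5*-4 + -2*4 + 5*-1 + -4*-2 + 3*3 + 2*4
= 20 + -8 + -5 + 8 + 9 + 8
= 32

32


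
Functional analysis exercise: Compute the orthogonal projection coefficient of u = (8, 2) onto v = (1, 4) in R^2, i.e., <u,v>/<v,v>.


Computing <u,v> = 8*1 + 2*4 = 16
Computing <v,v> = 1^2 + 4^2 = 17
Projection coefficient = 16/17 = 0.9412

0.9412


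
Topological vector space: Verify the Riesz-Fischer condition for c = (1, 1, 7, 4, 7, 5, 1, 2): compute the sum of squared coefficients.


sum |c_n|^2 = 1^2 + 1^2 + 7^2 + 4^2 + 7^2 + 5^2 + 1^2 + 2^2
= 1 + 1 + 49 + 16 + 49 + 25 + 1 + 4
= 146

146


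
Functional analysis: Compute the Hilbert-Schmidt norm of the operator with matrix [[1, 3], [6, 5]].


The Hilbert-Schmidt norm is sqrt(sum of squares of all entries).
Sum of squares = 1^2 + 3^2 + 6^2 + 5^2
= 1 + 9 + 36 + 25 = 71
||T||_HS = sqrt(71) = 8.4261

8.4261


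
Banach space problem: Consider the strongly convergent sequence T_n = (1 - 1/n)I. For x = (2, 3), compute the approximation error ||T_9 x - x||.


T_9 x - x = (1 - 1/9)x - x = -x/9
||x|| = sqrt(13) = 3.6056
||T_9 x - x|| = ||x||/9 = 3.6056/9 = 0.4006

0.4006


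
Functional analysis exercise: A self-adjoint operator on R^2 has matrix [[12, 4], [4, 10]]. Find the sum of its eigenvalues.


For a self-adjoint (symmetric) matrix, the eigenvalues are real.
The sum of eigenvalues equals the trace of the matrix.
trace = 12 + 10 = 22

22


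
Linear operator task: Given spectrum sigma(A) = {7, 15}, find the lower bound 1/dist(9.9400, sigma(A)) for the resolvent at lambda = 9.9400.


dist(9.9400, {7, 15}) = min(|9.9400 - 7|, |9.9400 - 15|)
= min(2.9400, 5.0600) = 2.9400
Resolvent bound = 1/2.9400 = 0.3401

0.3401


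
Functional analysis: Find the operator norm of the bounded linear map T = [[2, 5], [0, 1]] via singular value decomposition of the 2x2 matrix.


A^T A = [[4, 10], [10, 26]]
trace(A^T A) = 30, det(A^T A) = 4
discriminant = 30^2 - 4*4 = 884
Largest eigenvalue of A^T A = (trace + sqrt(disc))/2 = 29.8661
||T|| = sqrt(29.8661) = 5.4650

5.4650


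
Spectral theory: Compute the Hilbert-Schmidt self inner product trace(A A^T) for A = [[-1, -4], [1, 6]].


trace(A * A^T) = sum of squares of all entries
= (-1)^2 + (-4)^2 + 1^2 + 6^2
= 1 + 16 + 1 + 36
= 54

54


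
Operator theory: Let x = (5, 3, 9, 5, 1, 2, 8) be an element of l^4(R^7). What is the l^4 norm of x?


The l^4 norm = (sum |x_i|^4)^(1/4)
Sum of 4th powers = 625 + 81 + 6561 + 625 + 1 + 16 + 4096 = 12005
||x||_4 = (12005)^(1/4) = 10.4674

10.4674


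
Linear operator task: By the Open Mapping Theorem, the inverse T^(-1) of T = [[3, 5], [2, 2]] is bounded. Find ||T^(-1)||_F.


det(T) = 3*2 - 5*2 = -4
T^(-1) = (1/-4) * [[2, -5], [-2, 3]] = [[-0.5000, 1.2500], [0.5000, -0.7500]]
||T^(-1)||_F^2 = (-0.5000)^2 + 1.2500^2 + 0.5000^2 + (-0.7500)^2 = 2.6250
||T^(-1)||_F = sqrt(2.6250) = 1.6202

1.6202


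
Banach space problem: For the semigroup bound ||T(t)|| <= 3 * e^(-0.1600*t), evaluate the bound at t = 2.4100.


||T(2.4100)|| <= 3 * exp(-0.1600 * 2.4100)
= 3 * exp(-0.3856)
= 3 * 0.6800
= 2.0401

2.0401


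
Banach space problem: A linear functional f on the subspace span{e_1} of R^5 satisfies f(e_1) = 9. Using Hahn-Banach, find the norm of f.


The norm of f is given by ||f|| = sup_{||x||=1} |f(x)|.
On span{e_1}, ||e_1|| = 1, so ||f|| = |f(e_1)| / ||e_1||
= |9| / 1 = 9.0000

9.0000


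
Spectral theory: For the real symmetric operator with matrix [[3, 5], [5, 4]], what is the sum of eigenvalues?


For a self-adjoint (symmetric) matrix, the eigenvalues are real.
The sum of eigenvalues equals the trace of the matrix.
trace = 3 + 4 = 7

7


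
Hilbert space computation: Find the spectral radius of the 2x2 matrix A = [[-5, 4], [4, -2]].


For a 2x2 matrix, eigenvalues satisfy lambda^2 - (trace)*lambda + det = 0
trace = -5 + -2 = -7
det = -5*-2 - 4*4 = -6
discriminant = (-7)^2 - 4*(-6) = 73
spectral radius = max |eigenvalue| = 7.7720

7.7720


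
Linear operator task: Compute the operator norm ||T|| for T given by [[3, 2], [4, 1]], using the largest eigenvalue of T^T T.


A^T A = [[25, 10], [10, 5]]
trace(A^T A) = 30, det(A^T A) = 25
discriminant = 30^2 - 4*25 = 800
Largest eigenvalue of A^T A = (trace + sqrt(disc))/2 = 29.1421
||T|| = sqrt(29.1421) = 5.3983

5.3983


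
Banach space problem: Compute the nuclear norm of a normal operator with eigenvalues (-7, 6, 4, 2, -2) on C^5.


For a normal operator, singular values equal |eigenvalues|.
Trace norm = sum |lambda_i| = 7 + 6 + 4 + 2 + 2
= 21

21


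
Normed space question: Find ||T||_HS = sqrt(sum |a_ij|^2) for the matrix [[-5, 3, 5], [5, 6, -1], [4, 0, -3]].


The Hilbert-Schmidt norm is sqrt(sum of squares of all entries).
Sum of squares = (-5)^2 + 3^2 + 5^2 + 5^2 + 6^2 + (-1)^2 + 4^2 + 0^2 + (-3)^2
= 25 + 9 + 25 + 25 + 36 + 1 + 16 + 0 + 9 = 146
||T||_HS = sqrt(146) = 12.0830

12.0830


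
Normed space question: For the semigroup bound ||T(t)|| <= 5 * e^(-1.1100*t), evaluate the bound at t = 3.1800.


||T(3.1800)|| <= 5 * exp(-1.1100 * 3.1800)
= 5 * exp(-3.5298)
= 5 * 0.0293
= 0.1466

0.1466


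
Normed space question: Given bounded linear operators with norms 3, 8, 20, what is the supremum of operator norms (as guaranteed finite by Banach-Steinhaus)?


By the Uniform Boundedness Principle, the supremum of norms is finite.
sup_k ||T_k|| = max(3, 8, 20) = 20

20


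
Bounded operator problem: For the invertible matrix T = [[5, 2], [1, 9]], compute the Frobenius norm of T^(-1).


det(T) = 5*9 - 2*1 = 43
T^(-1) = (1/43) * [[9, -2], [-1, 5]] = [[0.2093, -0.0465], [-0.0233, 0.1163]]
||T^(-1)||_F^2 = 0.2093^2 + (-0.0465)^2 + (-0.0233)^2 + 0.1163^2 = 0.0600
||T^(-1)||_F = sqrt(0.0600) = 0.2450

0.2450


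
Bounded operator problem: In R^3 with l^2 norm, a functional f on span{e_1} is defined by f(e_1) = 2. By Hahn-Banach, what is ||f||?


The norm of f is given by ||f|| = sup_{||x||=1} |f(x)|.
On span{e_1}, ||e_1|| = 1, so ||f|| = |f(e_1)| / ||e_1||
= |2| / 1 = 2.0000

2.0000


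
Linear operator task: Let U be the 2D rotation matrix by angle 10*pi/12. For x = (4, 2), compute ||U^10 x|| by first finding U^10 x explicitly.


U is a rotation by theta = 10*pi/12
U^10 = rotation by 10*theta = 100*pi/12 = 4*pi/12 (mod 2*pi)
cos(4*pi/12) = 0.5000, sin(4*pi/12) = 0.8660
U^10 x = (0.5000 * 4 - 0.8660 * 2, 0.8660 * 4 + 0.5000 * 2)
= (0.2679, 4.4641)
||U^10 x|| = sqrt(0.2679^2 + 4.4641^2) = sqrt(20.0000) = 4.4721

4.4721


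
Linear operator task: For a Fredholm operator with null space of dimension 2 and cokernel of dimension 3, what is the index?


The Fredholm index is defined as ind(T) = dim(ker T) - dim(coker T)
= 2 - 3
= -1

-1


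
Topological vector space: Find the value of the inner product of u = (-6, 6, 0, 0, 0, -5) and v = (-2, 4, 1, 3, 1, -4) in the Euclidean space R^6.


Computing the standard inner product <u, v> = sum u_i * v_i
= -6*-2 + 6*4 + 0*1 + 0*3 + 0*1 + -5*-4
= 12 + 24 + 0 + 0 + 0 + 20
= 56

56


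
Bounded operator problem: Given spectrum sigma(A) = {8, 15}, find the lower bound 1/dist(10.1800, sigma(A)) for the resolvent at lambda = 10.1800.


dist(10.1800, {8, 15}) = min(|10.1800 - 8|, |10.1800 - 15|)
= min(2.1800, 4.8200) = 2.1800
Resolvent bound = 1/2.1800 = 0.4587

0.4587


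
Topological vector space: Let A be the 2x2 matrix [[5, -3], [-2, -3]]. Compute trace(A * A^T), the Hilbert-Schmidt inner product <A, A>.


trace(A * A^T) = sum of squares of all entries
= 5^2 + (-3)^2 + (-2)^2 + (-3)^2
= 25 + 9 + 4 + 9
= 47

47


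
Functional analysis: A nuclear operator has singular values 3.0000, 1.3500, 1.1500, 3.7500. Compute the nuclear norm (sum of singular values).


The nuclear norm is the sum of all singular values.
||T||_1 = 3.0000 + 1.3500 + 1.1500 + 3.7500
= 9.2500

9.2500


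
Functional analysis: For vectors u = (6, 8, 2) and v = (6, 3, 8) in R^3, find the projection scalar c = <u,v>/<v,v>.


Computing <u,v> = 6*6 + 8*3 + 2*8 = 76
Computing <v,v> = 6^2 + 3^2 + 8^2 = 109
Projection coefficient = 76/109 = 0.6972

0.6972


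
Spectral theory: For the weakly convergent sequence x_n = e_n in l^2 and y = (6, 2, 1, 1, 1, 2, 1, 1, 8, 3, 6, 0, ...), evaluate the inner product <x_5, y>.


x_5 = e_5 is the standard basis vector with 1 in position 5.
<x_5, y> = y_5 = 1
As n -> infinity, <x_n, y> -> 0, confirming weak convergence of (x_n) to 0.

1


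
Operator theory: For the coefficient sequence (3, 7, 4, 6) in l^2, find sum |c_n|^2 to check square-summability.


sum |c_n|^2 = 3^2 + 7^2 + 4^2 + 6^2
= 9 + 49 + 16 + 36
= 110

110


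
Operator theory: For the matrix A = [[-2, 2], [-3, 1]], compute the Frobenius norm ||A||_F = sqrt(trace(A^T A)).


||A||_F^2 = sum a_ij^2
= (-2)^2 + 2^2 + (-3)^2 + 1^2
= 4 + 4 + 9 + 1 = 18
||A||_F = sqrt(18) = 4.2426

4.2426


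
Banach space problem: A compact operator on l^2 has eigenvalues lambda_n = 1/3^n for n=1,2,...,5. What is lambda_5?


The eigenvalue formula gives lambda_5 = 1/3^5
= 1/243
= 0.0041

0.0041


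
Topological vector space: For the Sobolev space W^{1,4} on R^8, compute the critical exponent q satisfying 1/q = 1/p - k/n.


Using the Sobolev embedding formula: 1/q = 1/p - k/n
1/q = 1/4 - 1/8 = 1/8
q = 1/(1/8) = 8

8.0000


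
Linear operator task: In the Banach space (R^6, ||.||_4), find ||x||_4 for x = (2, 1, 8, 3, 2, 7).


The l^4 norm = (sum |x_i|^4)^(1/4)
Sum of 4th powers = 16 + 1 + 4096 + 81 + 16 + 2401 = 6611
||x||_4 = (6611)^(1/4) = 9.0171

9.0171
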